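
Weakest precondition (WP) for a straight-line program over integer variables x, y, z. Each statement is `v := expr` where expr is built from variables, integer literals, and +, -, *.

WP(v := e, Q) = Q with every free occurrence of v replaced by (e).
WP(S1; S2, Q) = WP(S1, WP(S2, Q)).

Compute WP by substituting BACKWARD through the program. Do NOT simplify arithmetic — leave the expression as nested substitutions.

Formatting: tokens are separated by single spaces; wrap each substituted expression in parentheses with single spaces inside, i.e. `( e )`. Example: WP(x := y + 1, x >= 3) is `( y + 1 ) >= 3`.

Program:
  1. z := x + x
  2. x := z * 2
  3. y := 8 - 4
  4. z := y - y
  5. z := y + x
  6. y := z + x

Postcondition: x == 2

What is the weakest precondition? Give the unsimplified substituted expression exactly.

Answer: ( ( x + x ) * 2 ) == 2

Derivation:
post: x == 2
stmt 6: y := z + x  -- replace 0 occurrence(s) of y with (z + x)
  => x == 2
stmt 5: z := y + x  -- replace 0 occurrence(s) of z with (y + x)
  => x == 2
stmt 4: z := y - y  -- replace 0 occurrence(s) of z with (y - y)
  => x == 2
stmt 3: y := 8 - 4  -- replace 0 occurrence(s) of y with (8 - 4)
  => x == 2
stmt 2: x := z * 2  -- replace 1 occurrence(s) of x with (z * 2)
  => ( z * 2 ) == 2
stmt 1: z := x + x  -- replace 1 occurrence(s) of z with (x + x)
  => ( ( x + x ) * 2 ) == 2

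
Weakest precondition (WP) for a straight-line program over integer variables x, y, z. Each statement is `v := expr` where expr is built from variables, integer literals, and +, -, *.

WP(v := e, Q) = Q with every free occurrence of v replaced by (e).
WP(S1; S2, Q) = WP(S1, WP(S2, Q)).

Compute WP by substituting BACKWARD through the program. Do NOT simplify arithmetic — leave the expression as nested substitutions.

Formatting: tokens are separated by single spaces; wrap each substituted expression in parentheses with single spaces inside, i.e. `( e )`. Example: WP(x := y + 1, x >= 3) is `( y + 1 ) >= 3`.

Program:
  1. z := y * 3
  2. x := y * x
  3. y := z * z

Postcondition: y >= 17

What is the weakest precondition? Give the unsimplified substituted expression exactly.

Answer: ( ( y * 3 ) * ( y * 3 ) ) >= 17

Derivation:
post: y >= 17
stmt 3: y := z * z  -- replace 1 occurrence(s) of y with (z * z)
  => ( z * z ) >= 17
stmt 2: x := y * x  -- replace 0 occurrence(s) of x with (y * x)
  => ( z * z ) >= 17
stmt 1: z := y * 3  -- replace 2 occurrence(s) of z with (y * 3)
  => ( ( y * 3 ) * ( y * 3 ) ) >= 17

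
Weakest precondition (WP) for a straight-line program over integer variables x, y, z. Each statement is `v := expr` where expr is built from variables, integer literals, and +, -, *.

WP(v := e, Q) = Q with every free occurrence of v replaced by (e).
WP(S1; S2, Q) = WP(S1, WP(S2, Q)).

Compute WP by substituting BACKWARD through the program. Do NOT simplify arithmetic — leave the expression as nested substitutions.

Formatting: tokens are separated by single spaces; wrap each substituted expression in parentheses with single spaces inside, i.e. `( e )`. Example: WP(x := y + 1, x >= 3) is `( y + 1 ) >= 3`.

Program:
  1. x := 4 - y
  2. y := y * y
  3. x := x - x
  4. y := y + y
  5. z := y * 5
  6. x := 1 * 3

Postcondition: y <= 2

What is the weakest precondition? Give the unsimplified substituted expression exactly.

post: y <= 2
stmt 6: x := 1 * 3  -- replace 0 occurrence(s) of x with (1 * 3)
  => y <= 2
stmt 5: z := y * 5  -- replace 0 occurrence(s) of z with (y * 5)
  => y <= 2
stmt 4: y := y + y  -- replace 1 occurrence(s) of y with (y + y)
  => ( y + y ) <= 2
stmt 3: x := x - x  -- replace 0 occurrence(s) of x with (x - x)
  => ( y + y ) <= 2
stmt 2: y := y * y  -- replace 2 occurrence(s) of y with (y * y)
  => ( ( y * y ) + ( y * y ) ) <= 2
stmt 1: x := 4 - y  -- replace 0 occurrence(s) of x with (4 - y)
  => ( ( y * y ) + ( y * y ) ) <= 2

Answer: ( ( y * y ) + ( y * y ) ) <= 2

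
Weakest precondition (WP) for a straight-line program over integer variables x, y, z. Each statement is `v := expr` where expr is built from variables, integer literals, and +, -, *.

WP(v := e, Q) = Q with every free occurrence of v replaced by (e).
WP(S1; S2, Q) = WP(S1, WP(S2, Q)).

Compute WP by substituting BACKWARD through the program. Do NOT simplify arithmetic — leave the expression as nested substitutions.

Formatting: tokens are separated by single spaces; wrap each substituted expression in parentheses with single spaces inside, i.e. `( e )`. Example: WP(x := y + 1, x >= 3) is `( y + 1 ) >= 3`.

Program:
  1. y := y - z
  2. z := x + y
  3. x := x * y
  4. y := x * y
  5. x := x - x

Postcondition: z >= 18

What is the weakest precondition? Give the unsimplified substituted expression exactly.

post: z >= 18
stmt 5: x := x - x  -- replace 0 occurrence(s) of x with (x - x)
  => z >= 18
stmt 4: y := x * y  -- replace 0 occurrence(s) of y with (x * y)
  => z >= 18
stmt 3: x := x * y  -- replace 0 occurrence(s) of x with (x * y)
  => z >= 18
stmt 2: z := x + y  -- replace 1 occurrence(s) of z with (x + y)
  => ( x + y ) >= 18
stmt 1: y := y - z  -- replace 1 occurrence(s) of y with (y - z)
  => ( x + ( y - z ) ) >= 18

Answer: ( x + ( y - z ) ) >= 18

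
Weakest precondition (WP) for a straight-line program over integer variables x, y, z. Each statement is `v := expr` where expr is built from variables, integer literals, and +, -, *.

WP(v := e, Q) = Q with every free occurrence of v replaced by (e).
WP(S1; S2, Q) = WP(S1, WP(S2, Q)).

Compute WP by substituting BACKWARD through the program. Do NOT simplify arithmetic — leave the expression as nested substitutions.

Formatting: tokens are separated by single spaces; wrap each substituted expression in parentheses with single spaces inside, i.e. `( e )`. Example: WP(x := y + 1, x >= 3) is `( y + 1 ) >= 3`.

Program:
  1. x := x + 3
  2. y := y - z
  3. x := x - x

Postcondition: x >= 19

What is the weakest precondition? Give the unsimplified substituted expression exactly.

Answer: ( ( x + 3 ) - ( x + 3 ) ) >= 19

Derivation:
post: x >= 19
stmt 3: x := x - x  -- replace 1 occurrence(s) of x with (x - x)
  => ( x - x ) >= 19
stmt 2: y := y - z  -- replace 0 occurrence(s) of y with (y - z)
  => ( x - x ) >= 19
stmt 1: x := x + 3  -- replace 2 occurrence(s) of x with (x + 3)
  => ( ( x + 3 ) - ( x + 3 ) ) >= 19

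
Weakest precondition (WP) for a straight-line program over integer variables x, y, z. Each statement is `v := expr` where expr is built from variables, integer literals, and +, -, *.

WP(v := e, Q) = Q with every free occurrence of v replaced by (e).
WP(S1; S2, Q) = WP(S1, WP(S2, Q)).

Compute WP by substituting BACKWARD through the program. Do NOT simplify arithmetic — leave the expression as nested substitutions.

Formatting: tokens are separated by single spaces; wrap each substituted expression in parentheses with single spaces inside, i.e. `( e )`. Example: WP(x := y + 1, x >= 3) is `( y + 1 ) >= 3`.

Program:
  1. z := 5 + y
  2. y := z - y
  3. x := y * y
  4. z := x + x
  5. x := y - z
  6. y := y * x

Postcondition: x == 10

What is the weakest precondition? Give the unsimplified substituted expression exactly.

post: x == 10
stmt 6: y := y * x  -- replace 0 occurrence(s) of y with (y * x)
  => x == 10
stmt 5: x := y - z  -- replace 1 occurrence(s) of x with (y - z)
  => ( y - z ) == 10
stmt 4: z := x + x  -- replace 1 occurrence(s) of z with (x + x)
  => ( y - ( x + x ) ) == 10
stmt 3: x := y * y  -- replace 2 occurrence(s) of x with (y * y)
  => ( y - ( ( y * y ) + ( y * y ) ) ) == 10
stmt 2: y := z - y  -- replace 5 occurrence(s) of y with (z - y)
  => ( ( z - y ) - ( ( ( z - y ) * ( z - y ) ) + ( ( z - y ) * ( z - y ) ) ) ) == 10
stmt 1: z := 5 + y  -- replace 5 occurrence(s) of z with (5 + y)
  => ( ( ( 5 + y ) - y ) - ( ( ( ( 5 + y ) - y ) * ( ( 5 + y ) - y ) ) + ( ( ( 5 + y ) - y ) * ( ( 5 + y ) - y ) ) ) ) == 10

Answer: ( ( ( 5 + y ) - y ) - ( ( ( ( 5 + y ) - y ) * ( ( 5 + y ) - y ) ) + ( ( ( 5 + y ) - y ) * ( ( 5 + y ) - y ) ) ) ) == 10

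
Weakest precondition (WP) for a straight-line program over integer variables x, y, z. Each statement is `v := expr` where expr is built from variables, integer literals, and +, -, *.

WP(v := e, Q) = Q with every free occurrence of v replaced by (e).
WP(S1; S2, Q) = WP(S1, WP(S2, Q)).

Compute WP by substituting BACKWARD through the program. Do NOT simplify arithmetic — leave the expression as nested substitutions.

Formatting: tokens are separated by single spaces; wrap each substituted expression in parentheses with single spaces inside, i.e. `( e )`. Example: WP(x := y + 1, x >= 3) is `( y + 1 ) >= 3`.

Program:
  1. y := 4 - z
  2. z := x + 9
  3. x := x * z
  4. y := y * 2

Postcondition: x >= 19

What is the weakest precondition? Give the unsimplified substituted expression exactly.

Answer: ( x * ( x + 9 ) ) >= 19

Derivation:
post: x >= 19
stmt 4: y := y * 2  -- replace 0 occurrence(s) of y with (y * 2)
  => x >= 19
stmt 3: x := x * z  -- replace 1 occurrence(s) of x with (x * z)
  => ( x * z ) >= 19
stmt 2: z := x + 9  -- replace 1 occurrence(s) of z with (x + 9)
  => ( x * ( x + 9 ) ) >= 19
stmt 1: y := 4 - z  -- replace 0 occurrence(s) of y with (4 - z)
  => ( x * ( x + 9 ) ) >= 19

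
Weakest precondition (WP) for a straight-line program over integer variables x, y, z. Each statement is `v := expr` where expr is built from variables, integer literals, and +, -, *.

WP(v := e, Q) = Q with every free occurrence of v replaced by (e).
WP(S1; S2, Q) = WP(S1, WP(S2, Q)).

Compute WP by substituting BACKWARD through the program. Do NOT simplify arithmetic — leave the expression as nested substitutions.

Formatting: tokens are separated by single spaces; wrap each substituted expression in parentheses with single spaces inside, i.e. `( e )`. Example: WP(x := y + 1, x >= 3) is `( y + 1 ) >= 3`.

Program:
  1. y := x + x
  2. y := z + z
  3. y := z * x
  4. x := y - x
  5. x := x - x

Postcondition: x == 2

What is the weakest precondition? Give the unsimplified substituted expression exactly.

post: x == 2
stmt 5: x := x - x  -- replace 1 occurrence(s) of x with (x - x)
  => ( x - x ) == 2
stmt 4: x := y - x  -- replace 2 occurrence(s) of x with (y - x)
  => ( ( y - x ) - ( y - x ) ) == 2
stmt 3: y := z * x  -- replace 2 occurrence(s) of y with (z * x)
  => ( ( ( z * x ) - x ) - ( ( z * x ) - x ) ) == 2
stmt 2: y := z + z  -- replace 0 occurrence(s) of y with (z + z)
  => ( ( ( z * x ) - x ) - ( ( z * x ) - x ) ) == 2
stmt 1: y := x + x  -- replace 0 occurrence(s) of y with (x + x)
  => ( ( ( z * x ) - x ) - ( ( z * x ) - x ) ) == 2

Answer: ( ( ( z * x ) - x ) - ( ( z * x ) - x ) ) == 2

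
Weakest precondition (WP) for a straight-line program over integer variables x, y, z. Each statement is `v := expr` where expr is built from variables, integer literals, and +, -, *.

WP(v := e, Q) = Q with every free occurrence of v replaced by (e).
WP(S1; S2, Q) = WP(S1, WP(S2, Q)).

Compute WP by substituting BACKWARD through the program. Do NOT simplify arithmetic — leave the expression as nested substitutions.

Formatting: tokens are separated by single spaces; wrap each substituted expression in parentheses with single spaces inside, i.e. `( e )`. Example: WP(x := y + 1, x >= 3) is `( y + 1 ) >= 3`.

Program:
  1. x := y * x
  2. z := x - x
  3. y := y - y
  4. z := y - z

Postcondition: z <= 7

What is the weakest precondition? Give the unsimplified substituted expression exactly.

post: z <= 7
stmt 4: z := y - z  -- replace 1 occurrence(s) of z with (y - z)
  => ( y - z ) <= 7
stmt 3: y := y - y  -- replace 1 occurrence(s) of y with (y - y)
  => ( ( y - y ) - z ) <= 7
stmt 2: z := x - x  -- replace 1 occurrence(s) of z with (x - x)
  => ( ( y - y ) - ( x - x ) ) <= 7
stmt 1: x := y * x  -- replace 2 occurrence(s) of x with (y * x)
  => ( ( y - y ) - ( ( y * x ) - ( y * x ) ) ) <= 7

Answer: ( ( y - y ) - ( ( y * x ) - ( y * x ) ) ) <= 7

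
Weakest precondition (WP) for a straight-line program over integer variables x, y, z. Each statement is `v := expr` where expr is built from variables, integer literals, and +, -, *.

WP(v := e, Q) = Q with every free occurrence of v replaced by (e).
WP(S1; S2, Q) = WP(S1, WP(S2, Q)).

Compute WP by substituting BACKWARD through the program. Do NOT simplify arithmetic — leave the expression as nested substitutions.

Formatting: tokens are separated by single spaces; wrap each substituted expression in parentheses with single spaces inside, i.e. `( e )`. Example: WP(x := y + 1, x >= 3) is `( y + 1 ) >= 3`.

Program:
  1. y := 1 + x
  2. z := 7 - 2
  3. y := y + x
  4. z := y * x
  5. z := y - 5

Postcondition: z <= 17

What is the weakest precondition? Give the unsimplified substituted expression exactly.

Answer: ( ( ( 1 + x ) + x ) - 5 ) <= 17

Derivation:
post: z <= 17
stmt 5: z := y - 5  -- replace 1 occurrence(s) of z with (y - 5)
  => ( y - 5 ) <= 17
stmt 4: z := y * x  -- replace 0 occurrence(s) of z with (y * x)
  => ( y - 5 ) <= 17
stmt 3: y := y + x  -- replace 1 occurrence(s) of y with (y + x)
  => ( ( y + x ) - 5 ) <= 17
stmt 2: z := 7 - 2  -- replace 0 occurrence(s) of z with (7 - 2)
  => ( ( y + x ) - 5 ) <= 17
stmt 1: y := 1 + x  -- replace 1 occurrence(s) of y with (1 + x)
  => ( ( ( 1 + x ) + x ) - 5 ) <= 17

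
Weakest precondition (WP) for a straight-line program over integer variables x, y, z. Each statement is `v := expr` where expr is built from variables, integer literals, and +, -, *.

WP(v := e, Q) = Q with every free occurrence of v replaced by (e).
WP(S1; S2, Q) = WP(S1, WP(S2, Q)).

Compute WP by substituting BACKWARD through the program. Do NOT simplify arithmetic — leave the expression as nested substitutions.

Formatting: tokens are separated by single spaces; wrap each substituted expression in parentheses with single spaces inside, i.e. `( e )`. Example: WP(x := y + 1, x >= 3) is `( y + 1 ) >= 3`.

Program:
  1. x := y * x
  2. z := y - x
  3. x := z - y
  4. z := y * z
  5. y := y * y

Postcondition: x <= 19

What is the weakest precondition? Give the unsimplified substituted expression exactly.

Answer: ( ( y - ( y * x ) ) - y ) <= 19

Derivation:
post: x <= 19
stmt 5: y := y * y  -- replace 0 occurrence(s) of y with (y * y)
  => x <= 19
stmt 4: z := y * z  -- replace 0 occurrence(s) of z with (y * z)
  => x <= 19
stmt 3: x := z - y  -- replace 1 occurrence(s) of x with (z - y)
  => ( z - y ) <= 19
stmt 2: z := y - x  -- replace 1 occurrence(s) of z with (y - x)
  => ( ( y - x ) - y ) <= 19
stmt 1: x := y * x  -- replace 1 occurrence(s) of x with (y * x)
  => ( ( y - ( y * x ) ) - y ) <= 19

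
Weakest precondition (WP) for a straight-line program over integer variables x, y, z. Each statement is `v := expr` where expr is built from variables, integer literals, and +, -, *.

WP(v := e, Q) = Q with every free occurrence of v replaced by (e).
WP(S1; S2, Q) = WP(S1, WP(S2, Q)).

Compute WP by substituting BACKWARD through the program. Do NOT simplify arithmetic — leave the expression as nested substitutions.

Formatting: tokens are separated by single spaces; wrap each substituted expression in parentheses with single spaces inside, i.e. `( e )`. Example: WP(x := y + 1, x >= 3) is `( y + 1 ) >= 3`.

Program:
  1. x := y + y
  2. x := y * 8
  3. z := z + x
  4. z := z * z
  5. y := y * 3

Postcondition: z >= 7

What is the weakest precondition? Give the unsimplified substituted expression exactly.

post: z >= 7
stmt 5: y := y * 3  -- replace 0 occurrence(s) of y with (y * 3)
  => z >= 7
stmt 4: z := z * z  -- replace 1 occurrence(s) of z with (z * z)
  => ( z * z ) >= 7
stmt 3: z := z + x  -- replace 2 occurrence(s) of z with (z + x)
  => ( ( z + x ) * ( z + x ) ) >= 7
stmt 2: x := y * 8  -- replace 2 occurrence(s) of x with (y * 8)
  => ( ( z + ( y * 8 ) ) * ( z + ( y * 8 ) ) ) >= 7
stmt 1: x := y + y  -- replace 0 occurrence(s) of x with (y + y)
  => ( ( z + ( y * 8 ) ) * ( z + ( y * 8 ) ) ) >= 7

Answer: ( ( z + ( y * 8 ) ) * ( z + ( y * 8 ) ) ) >= 7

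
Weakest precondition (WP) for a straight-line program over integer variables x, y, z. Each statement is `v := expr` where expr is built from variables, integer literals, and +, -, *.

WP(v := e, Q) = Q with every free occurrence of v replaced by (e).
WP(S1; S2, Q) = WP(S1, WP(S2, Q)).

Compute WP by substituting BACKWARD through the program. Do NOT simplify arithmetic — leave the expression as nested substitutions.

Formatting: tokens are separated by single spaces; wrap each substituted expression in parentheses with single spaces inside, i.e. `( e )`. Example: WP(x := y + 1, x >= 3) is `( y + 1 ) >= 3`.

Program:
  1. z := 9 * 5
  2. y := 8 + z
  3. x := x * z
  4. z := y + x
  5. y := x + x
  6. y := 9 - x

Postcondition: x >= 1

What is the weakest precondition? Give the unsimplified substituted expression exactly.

Answer: ( x * ( 9 * 5 ) ) >= 1

Derivation:
post: x >= 1
stmt 6: y := 9 - x  -- replace 0 occurrence(s) of y with (9 - x)
  => x >= 1
stmt 5: y := x + x  -- replace 0 occurrence(s) of y with (x + x)
  => x >= 1
stmt 4: z := y + x  -- replace 0 occurrence(s) of z with (y + x)
  => x >= 1
stmt 3: x := x * z  -- replace 1 occurrence(s) of x with (x * z)
  => ( x * z ) >= 1
stmt 2: y := 8 + z  -- replace 0 occurrence(s) of y with (8 + z)
  => ( x * z ) >= 1
stmt 1: z := 9 * 5  -- replace 1 occurrence(s) of z with (9 * 5)
  => ( x * ( 9 * 5 ) ) >= 1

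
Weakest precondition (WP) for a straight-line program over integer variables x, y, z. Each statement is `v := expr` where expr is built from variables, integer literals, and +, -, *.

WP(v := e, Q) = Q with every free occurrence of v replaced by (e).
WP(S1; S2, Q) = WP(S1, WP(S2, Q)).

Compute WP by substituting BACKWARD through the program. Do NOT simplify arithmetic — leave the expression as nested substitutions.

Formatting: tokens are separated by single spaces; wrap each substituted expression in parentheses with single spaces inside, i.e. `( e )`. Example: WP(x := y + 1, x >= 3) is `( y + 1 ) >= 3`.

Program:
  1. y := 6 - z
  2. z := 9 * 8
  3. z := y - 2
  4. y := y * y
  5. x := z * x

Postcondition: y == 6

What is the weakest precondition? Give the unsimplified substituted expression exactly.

post: y == 6
stmt 5: x := z * x  -- replace 0 occurrence(s) of x with (z * x)
  => y == 6
stmt 4: y := y * y  -- replace 1 occurrence(s) of y with (y * y)
  => ( y * y ) == 6
stmt 3: z := y - 2  -- replace 0 occurrence(s) of z with (y - 2)
  => ( y * y ) == 6
stmt 2: z := 9 * 8  -- replace 0 occurrence(s) of z with (9 * 8)
  => ( y * y ) == 6
stmt 1: y := 6 - z  -- replace 2 occurrence(s) of y with (6 - z)
  => ( ( 6 - z ) * ( 6 - z ) ) == 6

Answer: ( ( 6 - z ) * ( 6 - z ) ) == 6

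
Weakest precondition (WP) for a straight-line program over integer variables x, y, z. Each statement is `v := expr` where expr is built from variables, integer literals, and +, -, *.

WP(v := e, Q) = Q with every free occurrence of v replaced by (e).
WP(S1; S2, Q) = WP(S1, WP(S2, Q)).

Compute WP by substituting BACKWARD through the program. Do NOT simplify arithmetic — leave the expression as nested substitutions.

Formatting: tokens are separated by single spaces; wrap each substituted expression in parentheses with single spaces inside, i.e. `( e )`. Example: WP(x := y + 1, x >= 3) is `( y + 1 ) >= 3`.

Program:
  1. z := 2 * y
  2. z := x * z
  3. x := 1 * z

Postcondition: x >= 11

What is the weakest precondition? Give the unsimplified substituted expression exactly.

post: x >= 11
stmt 3: x := 1 * z  -- replace 1 occurrence(s) of x with (1 * z)
  => ( 1 * z ) >= 11
stmt 2: z := x * z  -- replace 1 occurrence(s) of z with (x * z)
  => ( 1 * ( x * z ) ) >= 11
stmt 1: z := 2 * y  -- replace 1 occurrence(s) of z with (2 * y)
  => ( 1 * ( x * ( 2 * y ) ) ) >= 11

Answer: ( 1 * ( x * ( 2 * y ) ) ) >= 11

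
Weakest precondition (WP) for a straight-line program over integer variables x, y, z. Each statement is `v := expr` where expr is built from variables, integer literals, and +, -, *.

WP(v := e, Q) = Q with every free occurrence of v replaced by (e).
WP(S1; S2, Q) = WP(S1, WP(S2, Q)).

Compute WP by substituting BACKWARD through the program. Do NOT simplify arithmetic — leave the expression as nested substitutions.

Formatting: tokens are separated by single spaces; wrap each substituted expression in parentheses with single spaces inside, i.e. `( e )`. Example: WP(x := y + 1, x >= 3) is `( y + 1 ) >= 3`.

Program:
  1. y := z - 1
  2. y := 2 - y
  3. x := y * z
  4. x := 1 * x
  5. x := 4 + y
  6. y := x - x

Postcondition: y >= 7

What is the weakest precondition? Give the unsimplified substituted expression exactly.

Answer: ( ( 4 + ( 2 - ( z - 1 ) ) ) - ( 4 + ( 2 - ( z - 1 ) ) ) ) >= 7

Derivation:
post: y >= 7
stmt 6: y := x - x  -- replace 1 occurrence(s) of y with (x - x)
  => ( x - x ) >= 7
stmt 5: x := 4 + y  -- replace 2 occurrence(s) of x with (4 + y)
  => ( ( 4 + y ) - ( 4 + y ) ) >= 7
stmt 4: x := 1 * x  -- replace 0 occurrence(s) of x with (1 * x)
  => ( ( 4 + y ) - ( 4 + y ) ) >= 7
stmt 3: x := y * z  -- replace 0 occurrence(s) of x with (y * z)
  => ( ( 4 + y ) - ( 4 + y ) ) >= 7
stmt 2: y := 2 - y  -- replace 2 occurrence(s) of y with (2 - y)
  => ( ( 4 + ( 2 - y ) ) - ( 4 + ( 2 - y ) ) ) >= 7
stmt 1: y := z - 1  -- replace 2 occurrence(s) of y with (z - 1)
  => ( ( 4 + ( 2 - ( z - 1 ) ) ) - ( 4 + ( 2 - ( z - 1 ) ) ) ) >= 7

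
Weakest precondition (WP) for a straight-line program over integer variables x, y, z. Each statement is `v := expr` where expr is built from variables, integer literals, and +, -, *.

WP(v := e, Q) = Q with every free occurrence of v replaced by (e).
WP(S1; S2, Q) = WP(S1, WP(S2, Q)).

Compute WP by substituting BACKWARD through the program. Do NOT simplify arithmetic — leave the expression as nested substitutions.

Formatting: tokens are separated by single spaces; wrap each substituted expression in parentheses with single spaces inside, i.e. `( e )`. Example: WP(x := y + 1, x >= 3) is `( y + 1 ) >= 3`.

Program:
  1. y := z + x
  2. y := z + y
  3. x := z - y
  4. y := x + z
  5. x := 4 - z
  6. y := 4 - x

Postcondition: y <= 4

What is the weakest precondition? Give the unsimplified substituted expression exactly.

post: y <= 4
stmt 6: y := 4 - x  -- replace 1 occurrence(s) of y with (4 - x)
  => ( 4 - x ) <= 4
stmt 5: x := 4 - z  -- replace 1 occurrence(s) of x with (4 - z)
  => ( 4 - ( 4 - z ) ) <= 4
stmt 4: y := x + z  -- replace 0 occurrence(s) of y with (x + z)
  => ( 4 - ( 4 - z ) ) <= 4
stmt 3: x := z - y  -- replace 0 occurrence(s) of x with (z - y)
  => ( 4 - ( 4 - z ) ) <= 4
stmt 2: y := z + y  -- replace 0 occurrence(s) of y with (z + y)
  => ( 4 - ( 4 - z ) ) <= 4
stmt 1: y := z + x  -- replace 0 occurrence(s) of y with (z + x)
  => ( 4 - ( 4 - z ) ) <= 4

Answer: ( 4 - ( 4 - z ) ) <= 4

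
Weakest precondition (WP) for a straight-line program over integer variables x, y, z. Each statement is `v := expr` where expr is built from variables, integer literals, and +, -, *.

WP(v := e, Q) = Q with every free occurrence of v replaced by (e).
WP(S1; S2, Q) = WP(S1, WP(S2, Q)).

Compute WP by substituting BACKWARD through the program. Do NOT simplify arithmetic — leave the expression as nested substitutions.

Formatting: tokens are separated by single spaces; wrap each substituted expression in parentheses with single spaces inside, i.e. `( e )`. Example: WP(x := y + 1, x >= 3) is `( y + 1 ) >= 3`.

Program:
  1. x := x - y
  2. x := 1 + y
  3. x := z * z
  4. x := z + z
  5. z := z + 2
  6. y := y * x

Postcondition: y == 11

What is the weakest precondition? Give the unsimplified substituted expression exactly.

post: y == 11
stmt 6: y := y * x  -- replace 1 occurrence(s) of y with (y * x)
  => ( y * x ) == 11
stmt 5: z := z + 2  -- replace 0 occurrence(s) of z with (z + 2)
  => ( y * x ) == 11
stmt 4: x := z + z  -- replace 1 occurrence(s) of x with (z + z)
  => ( y * ( z + z ) ) == 11
stmt 3: x := z * z  -- replace 0 occurrence(s) of x with (z * z)
  => ( y * ( z + z ) ) == 11
stmt 2: x := 1 + y  -- replace 0 occurrence(s) of x with (1 + y)
  => ( y * ( z + z ) ) == 11
stmt 1: x := x - y  -- replace 0 occurrence(s) of x with (x - y)
  => ( y * ( z + z ) ) == 11

Answer: ( y * ( z + z ) ) == 11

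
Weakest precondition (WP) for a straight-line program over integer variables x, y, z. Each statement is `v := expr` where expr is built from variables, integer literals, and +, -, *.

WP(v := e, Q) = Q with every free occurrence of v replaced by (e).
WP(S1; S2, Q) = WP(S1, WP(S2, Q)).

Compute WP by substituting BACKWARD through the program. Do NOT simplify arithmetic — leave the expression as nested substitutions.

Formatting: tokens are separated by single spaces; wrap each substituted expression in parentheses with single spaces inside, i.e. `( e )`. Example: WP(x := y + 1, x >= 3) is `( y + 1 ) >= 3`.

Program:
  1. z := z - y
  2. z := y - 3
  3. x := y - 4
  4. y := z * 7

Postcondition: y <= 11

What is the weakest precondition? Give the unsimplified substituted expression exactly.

post: y <= 11
stmt 4: y := z * 7  -- replace 1 occurrence(s) of y with (z * 7)
  => ( z * 7 ) <= 11
stmt 3: x := y - 4  -- replace 0 occurrence(s) of x with (y - 4)
  => ( z * 7 ) <= 11
stmt 2: z := y - 3  -- replace 1 occurrence(s) of z with (y - 3)
  => ( ( y - 3 ) * 7 ) <= 11
stmt 1: z := z - y  -- replace 0 occurrence(s) of z with (z - y)
  => ( ( y - 3 ) * 7 ) <= 11

Answer: ( ( y - 3 ) * 7 ) <= 11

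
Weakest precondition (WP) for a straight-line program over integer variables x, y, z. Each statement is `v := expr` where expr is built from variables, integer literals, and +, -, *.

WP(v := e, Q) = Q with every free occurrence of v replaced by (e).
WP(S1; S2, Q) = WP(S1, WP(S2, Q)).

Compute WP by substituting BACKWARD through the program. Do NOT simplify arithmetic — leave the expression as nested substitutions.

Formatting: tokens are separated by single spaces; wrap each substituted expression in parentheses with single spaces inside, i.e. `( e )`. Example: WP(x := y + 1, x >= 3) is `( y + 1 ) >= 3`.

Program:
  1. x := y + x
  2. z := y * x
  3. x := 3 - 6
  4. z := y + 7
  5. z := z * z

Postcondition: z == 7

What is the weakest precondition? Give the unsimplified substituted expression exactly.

post: z == 7
stmt 5: z := z * z  -- replace 1 occurrence(s) of z with (z * z)
  => ( z * z ) == 7
stmt 4: z := y + 7  -- replace 2 occurrence(s) of z with (y + 7)
  => ( ( y + 7 ) * ( y + 7 ) ) == 7
stmt 3: x := 3 - 6  -- replace 0 occurrence(s) of x with (3 - 6)
  => ( ( y + 7 ) * ( y + 7 ) ) == 7
stmt 2: z := y * x  -- replace 0 occurrence(s) of z with (y * x)
  => ( ( y + 7 ) * ( y + 7 ) ) == 7
stmt 1: x := y + x  -- replace 0 occurrence(s) of x with (y + x)
  => ( ( y + 7 ) * ( y + 7 ) ) == 7

Answer: ( ( y + 7 ) * ( y + 7 ) ) == 7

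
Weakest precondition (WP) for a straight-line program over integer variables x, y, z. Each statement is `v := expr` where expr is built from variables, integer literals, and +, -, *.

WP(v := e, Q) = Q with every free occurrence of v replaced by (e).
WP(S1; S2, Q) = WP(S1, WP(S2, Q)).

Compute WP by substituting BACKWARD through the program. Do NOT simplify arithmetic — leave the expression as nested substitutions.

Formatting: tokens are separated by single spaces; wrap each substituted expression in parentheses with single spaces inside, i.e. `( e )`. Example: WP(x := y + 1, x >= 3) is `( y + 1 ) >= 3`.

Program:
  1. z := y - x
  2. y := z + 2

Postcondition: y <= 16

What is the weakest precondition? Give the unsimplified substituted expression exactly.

post: y <= 16
stmt 2: y := z + 2  -- replace 1 occurrence(s) of y with (z + 2)
  => ( z + 2 ) <= 16
stmt 1: z := y - x  -- replace 1 occurrence(s) of z with (y - x)
  => ( ( y - x ) + 2 ) <= 16

Answer: ( ( y - x ) + 2 ) <= 16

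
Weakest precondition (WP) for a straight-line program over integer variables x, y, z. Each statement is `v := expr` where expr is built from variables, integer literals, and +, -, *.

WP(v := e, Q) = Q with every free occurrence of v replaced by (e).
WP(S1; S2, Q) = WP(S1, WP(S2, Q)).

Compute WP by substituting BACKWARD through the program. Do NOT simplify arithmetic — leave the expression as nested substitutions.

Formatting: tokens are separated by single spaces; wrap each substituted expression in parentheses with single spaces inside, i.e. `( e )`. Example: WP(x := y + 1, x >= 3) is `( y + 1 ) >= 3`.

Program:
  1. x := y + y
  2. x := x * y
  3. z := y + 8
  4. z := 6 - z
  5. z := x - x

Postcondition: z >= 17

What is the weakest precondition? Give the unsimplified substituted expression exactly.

post: z >= 17
stmt 5: z := x - x  -- replace 1 occurrence(s) of z with (x - x)
  => ( x - x ) >= 17
stmt 4: z := 6 - z  -- replace 0 occurrence(s) of z with (6 - z)
  => ( x - x ) >= 17
stmt 3: z := y + 8  -- replace 0 occurrence(s) of z with (y + 8)
  => ( x - x ) >= 17
stmt 2: x := x * y  -- replace 2 occurrence(s) of x with (x * y)
  => ( ( x * y ) - ( x * y ) ) >= 17
stmt 1: x := y + y  -- replace 2 occurrence(s) of x with (y + y)
  => ( ( ( y + y ) * y ) - ( ( y + y ) * y ) ) >= 17

Answer: ( ( ( y + y ) * y ) - ( ( y + y ) * y ) ) >= 17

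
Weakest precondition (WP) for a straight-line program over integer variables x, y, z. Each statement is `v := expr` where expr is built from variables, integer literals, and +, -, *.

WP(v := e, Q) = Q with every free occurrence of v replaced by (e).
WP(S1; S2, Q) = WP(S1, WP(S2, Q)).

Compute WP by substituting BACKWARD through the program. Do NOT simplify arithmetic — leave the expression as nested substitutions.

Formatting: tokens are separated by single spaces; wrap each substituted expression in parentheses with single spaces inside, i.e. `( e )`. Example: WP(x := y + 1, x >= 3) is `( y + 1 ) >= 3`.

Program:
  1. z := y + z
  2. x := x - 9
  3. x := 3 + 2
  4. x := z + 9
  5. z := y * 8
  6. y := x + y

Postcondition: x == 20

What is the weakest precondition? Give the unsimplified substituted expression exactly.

post: x == 20
stmt 6: y := x + y  -- replace 0 occurrence(s) of y with (x + y)
  => x == 20
stmt 5: z := y * 8  -- replace 0 occurrence(s) of z with (y * 8)
  => x == 20
stmt 4: x := z + 9  -- replace 1 occurrence(s) of x with (z + 9)
  => ( z + 9 ) == 20
stmt 3: x := 3 + 2  -- replace 0 occurrence(s) of x with (3 + 2)
  => ( z + 9 ) == 20
stmt 2: x := x - 9  -- replace 0 occurrence(s) of x with (x - 9)
  => ( z + 9 ) == 20
stmt 1: z := y + z  -- replace 1 occurrence(s) of z with (y + z)
  => ( ( y + z ) + 9 ) == 20

Answer: ( ( y + z ) + 9 ) == 20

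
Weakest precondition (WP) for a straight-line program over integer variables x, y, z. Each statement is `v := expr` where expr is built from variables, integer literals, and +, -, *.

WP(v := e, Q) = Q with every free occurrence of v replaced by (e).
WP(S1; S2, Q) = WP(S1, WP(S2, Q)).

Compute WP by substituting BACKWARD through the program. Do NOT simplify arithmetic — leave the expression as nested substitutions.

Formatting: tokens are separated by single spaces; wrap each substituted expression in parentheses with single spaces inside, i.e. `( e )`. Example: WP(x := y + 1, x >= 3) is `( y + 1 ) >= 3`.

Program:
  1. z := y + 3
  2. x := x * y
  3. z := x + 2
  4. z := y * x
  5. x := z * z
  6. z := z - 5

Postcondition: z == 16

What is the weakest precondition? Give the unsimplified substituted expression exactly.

post: z == 16
stmt 6: z := z - 5  -- replace 1 occurrence(s) of z with (z - 5)
  => ( z - 5 ) == 16
stmt 5: x := z * z  -- replace 0 occurrence(s) of x with (z * z)
  => ( z - 5 ) == 16
stmt 4: z := y * x  -- replace 1 occurrence(s) of z with (y * x)
  => ( ( y * x ) - 5 ) == 16
stmt 3: z := x + 2  -- replace 0 occurrence(s) of z with (x + 2)
  => ( ( y * x ) - 5 ) == 16
stmt 2: x := x * y  -- replace 1 occurrence(s) of x with (x * y)
  => ( ( y * ( x * y ) ) - 5 ) == 16
stmt 1: z := y + 3  -- replace 0 occurrence(s) of z with (y + 3)
  => ( ( y * ( x * y ) ) - 5 ) == 16

Answer: ( ( y * ( x * y ) ) - 5 ) == 16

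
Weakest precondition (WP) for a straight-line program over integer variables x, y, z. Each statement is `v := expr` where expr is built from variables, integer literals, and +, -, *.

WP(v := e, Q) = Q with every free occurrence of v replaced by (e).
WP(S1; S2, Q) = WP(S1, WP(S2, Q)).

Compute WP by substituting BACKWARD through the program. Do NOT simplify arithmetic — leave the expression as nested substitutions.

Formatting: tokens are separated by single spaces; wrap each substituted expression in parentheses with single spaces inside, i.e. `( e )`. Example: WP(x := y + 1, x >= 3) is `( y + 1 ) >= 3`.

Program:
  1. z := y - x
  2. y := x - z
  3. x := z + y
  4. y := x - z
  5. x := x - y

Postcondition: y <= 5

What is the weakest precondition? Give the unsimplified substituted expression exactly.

Answer: ( ( ( y - x ) + ( x - ( y - x ) ) ) - ( y - x ) ) <= 5

Derivation:
post: y <= 5
stmt 5: x := x - y  -- replace 0 occurrence(s) of x with (x - y)
  => y <= 5
stmt 4: y := x - z  -- replace 1 occurrence(s) of y with (x - z)
  => ( x - z ) <= 5
stmt 3: x := z + y  -- replace 1 occurrence(s) of x with (z + y)
  => ( ( z + y ) - z ) <= 5
stmt 2: y := x - z  -- replace 1 occurrence(s) of y with (x - z)
  => ( ( z + ( x - z ) ) - z ) <= 5
stmt 1: z := y - x  -- replace 3 occurrence(s) of z with (y - x)
  => ( ( ( y - x ) + ( x - ( y - x ) ) ) - ( y - x ) ) <= 5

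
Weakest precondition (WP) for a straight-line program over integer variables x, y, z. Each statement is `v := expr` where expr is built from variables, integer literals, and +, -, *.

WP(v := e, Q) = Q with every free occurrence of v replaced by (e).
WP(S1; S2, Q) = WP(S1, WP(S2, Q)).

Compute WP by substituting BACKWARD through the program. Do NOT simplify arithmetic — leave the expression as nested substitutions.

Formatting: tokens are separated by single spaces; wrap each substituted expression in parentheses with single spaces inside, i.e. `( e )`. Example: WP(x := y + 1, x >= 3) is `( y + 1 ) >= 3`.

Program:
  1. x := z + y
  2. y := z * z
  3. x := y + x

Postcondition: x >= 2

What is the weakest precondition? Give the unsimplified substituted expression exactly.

post: x >= 2
stmt 3: x := y + x  -- replace 1 occurrence(s) of x with (y + x)
  => ( y + x ) >= 2
stmt 2: y := z * z  -- replace 1 occurrence(s) of y with (z * z)
  => ( ( z * z ) + x ) >= 2
stmt 1: x := z + y  -- replace 1 occurrence(s) of x with (z + y)
  => ( ( z * z ) + ( z + y ) ) >= 2

Answer: ( ( z * z ) + ( z + y ) ) >= 2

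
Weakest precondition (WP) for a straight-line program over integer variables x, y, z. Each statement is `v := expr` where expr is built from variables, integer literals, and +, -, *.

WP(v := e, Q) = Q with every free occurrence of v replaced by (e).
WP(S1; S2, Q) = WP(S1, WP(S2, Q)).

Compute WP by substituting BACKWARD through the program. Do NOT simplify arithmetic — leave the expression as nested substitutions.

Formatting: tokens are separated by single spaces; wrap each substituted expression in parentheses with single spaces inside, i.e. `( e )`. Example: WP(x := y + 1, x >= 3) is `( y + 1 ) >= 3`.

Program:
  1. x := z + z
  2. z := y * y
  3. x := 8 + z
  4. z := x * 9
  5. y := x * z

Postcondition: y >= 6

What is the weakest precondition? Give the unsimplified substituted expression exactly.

post: y >= 6
stmt 5: y := x * z  -- replace 1 occurrence(s) of y with (x * z)
  => ( x * z ) >= 6
stmt 4: z := x * 9  -- replace 1 occurrence(s) of z with (x * 9)
  => ( x * ( x * 9 ) ) >= 6
stmt 3: x := 8 + z  -- replace 2 occurrence(s) of x with (8 + z)
  => ( ( 8 + z ) * ( ( 8 + z ) * 9 ) ) >= 6
stmt 2: z := y * y  -- replace 2 occurrence(s) of z with (y * y)
  => ( ( 8 + ( y * y ) ) * ( ( 8 + ( y * y ) ) * 9 ) ) >= 6
stmt 1: x := z + z  -- replace 0 occurrence(s) of x with (z + z)
  => ( ( 8 + ( y * y ) ) * ( ( 8 + ( y * y ) ) * 9 ) ) >= 6

Answer: ( ( 8 + ( y * y ) ) * ( ( 8 + ( y * y ) ) * 9 ) ) >= 6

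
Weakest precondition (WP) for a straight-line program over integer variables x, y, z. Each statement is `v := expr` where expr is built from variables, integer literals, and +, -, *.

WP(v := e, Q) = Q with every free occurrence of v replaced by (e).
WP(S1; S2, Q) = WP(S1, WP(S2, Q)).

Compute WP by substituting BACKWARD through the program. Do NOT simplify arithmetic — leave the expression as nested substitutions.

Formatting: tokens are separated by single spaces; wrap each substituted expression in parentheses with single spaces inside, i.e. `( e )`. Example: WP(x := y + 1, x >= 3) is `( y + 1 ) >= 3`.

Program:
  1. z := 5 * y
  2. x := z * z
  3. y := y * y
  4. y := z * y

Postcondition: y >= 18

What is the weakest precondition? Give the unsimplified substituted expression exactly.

post: y >= 18
stmt 4: y := z * y  -- replace 1 occurrence(s) of y with (z * y)
  => ( z * y ) >= 18
stmt 3: y := y * y  -- replace 1 occurrence(s) of y with (y * y)
  => ( z * ( y * y ) ) >= 18
stmt 2: x := z * z  -- replace 0 occurrence(s) of x with (z * z)
  => ( z * ( y * y ) ) >= 18
stmt 1: z := 5 * y  -- replace 1 occurrence(s) of z with (5 * y)
  => ( ( 5 * y ) * ( y * y ) ) >= 18

Answer: ( ( 5 * y ) * ( y * y ) ) >= 18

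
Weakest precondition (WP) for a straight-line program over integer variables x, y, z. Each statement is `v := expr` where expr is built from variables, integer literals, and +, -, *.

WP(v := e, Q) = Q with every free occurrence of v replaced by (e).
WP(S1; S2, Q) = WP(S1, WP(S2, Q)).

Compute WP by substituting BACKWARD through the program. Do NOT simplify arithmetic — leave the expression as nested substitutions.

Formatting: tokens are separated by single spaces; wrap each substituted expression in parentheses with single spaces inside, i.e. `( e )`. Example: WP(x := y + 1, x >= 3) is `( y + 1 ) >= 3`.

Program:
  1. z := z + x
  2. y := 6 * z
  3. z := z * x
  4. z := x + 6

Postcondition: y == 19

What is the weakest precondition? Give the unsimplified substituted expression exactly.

Answer: ( 6 * ( z + x ) ) == 19

Derivation:
post: y == 19
stmt 4: z := x + 6  -- replace 0 occurrence(s) of z with (x + 6)
  => y == 19
stmt 3: z := z * x  -- replace 0 occurrence(s) of z with (z * x)
  => y == 19
stmt 2: y := 6 * z  -- replace 1 occurrence(s) of y with (6 * z)
  => ( 6 * z ) == 19
stmt 1: z := z + x  -- replace 1 occurrence(s) of z with (z + x)
  => ( 6 * ( z + x ) ) == 19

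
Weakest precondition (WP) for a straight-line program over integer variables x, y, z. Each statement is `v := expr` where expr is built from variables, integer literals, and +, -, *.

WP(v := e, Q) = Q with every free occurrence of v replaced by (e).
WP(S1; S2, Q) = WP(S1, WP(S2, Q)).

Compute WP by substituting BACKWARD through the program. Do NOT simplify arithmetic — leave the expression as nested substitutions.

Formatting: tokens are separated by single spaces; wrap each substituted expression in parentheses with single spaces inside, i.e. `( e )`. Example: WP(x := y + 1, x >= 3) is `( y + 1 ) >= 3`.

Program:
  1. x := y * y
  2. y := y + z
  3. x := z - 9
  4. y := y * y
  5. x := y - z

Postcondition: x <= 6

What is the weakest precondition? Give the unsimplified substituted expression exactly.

Answer: ( ( ( y + z ) * ( y + z ) ) - z ) <= 6

Derivation:
post: x <= 6
stmt 5: x := y - z  -- replace 1 occurrence(s) of x with (y - z)
  => ( y - z ) <= 6
stmt 4: y := y * y  -- replace 1 occurrence(s) of y with (y * y)
  => ( ( y * y ) - z ) <= 6
stmt 3: x := z - 9  -- replace 0 occurrence(s) of x with (z - 9)
  => ( ( y * y ) - z ) <= 6
stmt 2: y := y + z  -- replace 2 occurrence(s) of y with (y + z)
  => ( ( ( y + z ) * ( y + z ) ) - z ) <= 6
stmt 1: x := y * y  -- replace 0 occurrence(s) of x with (y * y)
  => ( ( ( y + z ) * ( y + z ) ) - z ) <= 6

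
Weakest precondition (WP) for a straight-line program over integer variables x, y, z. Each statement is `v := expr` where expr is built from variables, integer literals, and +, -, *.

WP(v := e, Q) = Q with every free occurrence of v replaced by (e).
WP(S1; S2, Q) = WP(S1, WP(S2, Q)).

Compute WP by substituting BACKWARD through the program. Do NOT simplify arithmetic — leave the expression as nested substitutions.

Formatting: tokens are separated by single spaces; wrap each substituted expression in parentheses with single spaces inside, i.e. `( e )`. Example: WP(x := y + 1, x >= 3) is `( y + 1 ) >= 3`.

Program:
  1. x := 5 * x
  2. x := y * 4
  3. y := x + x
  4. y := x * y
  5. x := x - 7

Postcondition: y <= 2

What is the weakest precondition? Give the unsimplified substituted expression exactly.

post: y <= 2
stmt 5: x := x - 7  -- replace 0 occurrence(s) of x with (x - 7)
  => y <= 2
stmt 4: y := x * y  -- replace 1 occurrence(s) of y with (x * y)
  => ( x * y ) <= 2
stmt 3: y := x + x  -- replace 1 occurrence(s) of y with (x + x)
  => ( x * ( x + x ) ) <= 2
stmt 2: x := y * 4  -- replace 3 occurrence(s) of x with (y * 4)
  => ( ( y * 4 ) * ( ( y * 4 ) + ( y * 4 ) ) ) <= 2
stmt 1: x := 5 * x  -- replace 0 occurrence(s) of x with (5 * x)
  => ( ( y * 4 ) * ( ( y * 4 ) + ( y * 4 ) ) ) <= 2

Answer: ( ( y * 4 ) * ( ( y * 4 ) + ( y * 4 ) ) ) <= 2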